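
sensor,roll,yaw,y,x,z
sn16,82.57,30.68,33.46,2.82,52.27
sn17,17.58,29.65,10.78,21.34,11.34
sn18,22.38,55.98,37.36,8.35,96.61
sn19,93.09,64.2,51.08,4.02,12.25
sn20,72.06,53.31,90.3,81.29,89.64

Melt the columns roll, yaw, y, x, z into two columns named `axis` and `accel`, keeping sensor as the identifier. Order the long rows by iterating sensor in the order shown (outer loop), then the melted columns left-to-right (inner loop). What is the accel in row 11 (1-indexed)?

25 rows total (5 × 5). Row 11: index ⌊(11-1)/5⌋ = 2 into sensor → sn18; (11-1) mod 5 = 0 into the melted columns → roll.
So row 11 is (sn18, roll, 22.38); accel = 22.38.

22.38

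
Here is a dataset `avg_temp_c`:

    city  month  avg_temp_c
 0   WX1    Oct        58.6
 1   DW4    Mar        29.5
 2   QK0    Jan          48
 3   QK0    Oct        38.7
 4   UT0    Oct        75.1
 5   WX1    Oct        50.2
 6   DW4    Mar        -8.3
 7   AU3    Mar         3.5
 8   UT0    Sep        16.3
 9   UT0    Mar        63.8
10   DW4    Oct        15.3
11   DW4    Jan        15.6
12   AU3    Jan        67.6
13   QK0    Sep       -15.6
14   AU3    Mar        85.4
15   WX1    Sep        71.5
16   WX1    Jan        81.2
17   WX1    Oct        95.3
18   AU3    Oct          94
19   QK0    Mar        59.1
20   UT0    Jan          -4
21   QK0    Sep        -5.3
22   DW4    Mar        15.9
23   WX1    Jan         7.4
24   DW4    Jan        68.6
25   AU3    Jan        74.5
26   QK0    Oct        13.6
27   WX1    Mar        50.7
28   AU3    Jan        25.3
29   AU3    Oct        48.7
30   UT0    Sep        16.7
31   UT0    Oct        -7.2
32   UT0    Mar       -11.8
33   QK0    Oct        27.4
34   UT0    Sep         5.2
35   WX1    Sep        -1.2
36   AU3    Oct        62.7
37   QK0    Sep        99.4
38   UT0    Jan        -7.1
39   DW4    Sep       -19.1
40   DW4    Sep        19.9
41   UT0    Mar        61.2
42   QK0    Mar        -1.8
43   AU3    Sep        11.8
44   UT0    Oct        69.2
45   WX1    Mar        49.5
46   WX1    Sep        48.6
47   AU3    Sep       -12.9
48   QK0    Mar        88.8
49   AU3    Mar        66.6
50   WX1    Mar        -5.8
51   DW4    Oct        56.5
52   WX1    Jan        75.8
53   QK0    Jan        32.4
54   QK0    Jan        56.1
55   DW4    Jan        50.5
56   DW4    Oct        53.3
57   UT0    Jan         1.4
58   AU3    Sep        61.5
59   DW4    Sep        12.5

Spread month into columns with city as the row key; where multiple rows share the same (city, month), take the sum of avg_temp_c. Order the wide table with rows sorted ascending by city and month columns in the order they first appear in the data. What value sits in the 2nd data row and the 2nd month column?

With rows sorted ascending by city, row 2 is city=DW4. month columns in first-appearance order: Oct, Mar, Jan, Sep; column 2 is Mar.
Long rows with city=DW4, month=Mar: 29.5 + -8.3 + 15.9 = 37.1.

37.1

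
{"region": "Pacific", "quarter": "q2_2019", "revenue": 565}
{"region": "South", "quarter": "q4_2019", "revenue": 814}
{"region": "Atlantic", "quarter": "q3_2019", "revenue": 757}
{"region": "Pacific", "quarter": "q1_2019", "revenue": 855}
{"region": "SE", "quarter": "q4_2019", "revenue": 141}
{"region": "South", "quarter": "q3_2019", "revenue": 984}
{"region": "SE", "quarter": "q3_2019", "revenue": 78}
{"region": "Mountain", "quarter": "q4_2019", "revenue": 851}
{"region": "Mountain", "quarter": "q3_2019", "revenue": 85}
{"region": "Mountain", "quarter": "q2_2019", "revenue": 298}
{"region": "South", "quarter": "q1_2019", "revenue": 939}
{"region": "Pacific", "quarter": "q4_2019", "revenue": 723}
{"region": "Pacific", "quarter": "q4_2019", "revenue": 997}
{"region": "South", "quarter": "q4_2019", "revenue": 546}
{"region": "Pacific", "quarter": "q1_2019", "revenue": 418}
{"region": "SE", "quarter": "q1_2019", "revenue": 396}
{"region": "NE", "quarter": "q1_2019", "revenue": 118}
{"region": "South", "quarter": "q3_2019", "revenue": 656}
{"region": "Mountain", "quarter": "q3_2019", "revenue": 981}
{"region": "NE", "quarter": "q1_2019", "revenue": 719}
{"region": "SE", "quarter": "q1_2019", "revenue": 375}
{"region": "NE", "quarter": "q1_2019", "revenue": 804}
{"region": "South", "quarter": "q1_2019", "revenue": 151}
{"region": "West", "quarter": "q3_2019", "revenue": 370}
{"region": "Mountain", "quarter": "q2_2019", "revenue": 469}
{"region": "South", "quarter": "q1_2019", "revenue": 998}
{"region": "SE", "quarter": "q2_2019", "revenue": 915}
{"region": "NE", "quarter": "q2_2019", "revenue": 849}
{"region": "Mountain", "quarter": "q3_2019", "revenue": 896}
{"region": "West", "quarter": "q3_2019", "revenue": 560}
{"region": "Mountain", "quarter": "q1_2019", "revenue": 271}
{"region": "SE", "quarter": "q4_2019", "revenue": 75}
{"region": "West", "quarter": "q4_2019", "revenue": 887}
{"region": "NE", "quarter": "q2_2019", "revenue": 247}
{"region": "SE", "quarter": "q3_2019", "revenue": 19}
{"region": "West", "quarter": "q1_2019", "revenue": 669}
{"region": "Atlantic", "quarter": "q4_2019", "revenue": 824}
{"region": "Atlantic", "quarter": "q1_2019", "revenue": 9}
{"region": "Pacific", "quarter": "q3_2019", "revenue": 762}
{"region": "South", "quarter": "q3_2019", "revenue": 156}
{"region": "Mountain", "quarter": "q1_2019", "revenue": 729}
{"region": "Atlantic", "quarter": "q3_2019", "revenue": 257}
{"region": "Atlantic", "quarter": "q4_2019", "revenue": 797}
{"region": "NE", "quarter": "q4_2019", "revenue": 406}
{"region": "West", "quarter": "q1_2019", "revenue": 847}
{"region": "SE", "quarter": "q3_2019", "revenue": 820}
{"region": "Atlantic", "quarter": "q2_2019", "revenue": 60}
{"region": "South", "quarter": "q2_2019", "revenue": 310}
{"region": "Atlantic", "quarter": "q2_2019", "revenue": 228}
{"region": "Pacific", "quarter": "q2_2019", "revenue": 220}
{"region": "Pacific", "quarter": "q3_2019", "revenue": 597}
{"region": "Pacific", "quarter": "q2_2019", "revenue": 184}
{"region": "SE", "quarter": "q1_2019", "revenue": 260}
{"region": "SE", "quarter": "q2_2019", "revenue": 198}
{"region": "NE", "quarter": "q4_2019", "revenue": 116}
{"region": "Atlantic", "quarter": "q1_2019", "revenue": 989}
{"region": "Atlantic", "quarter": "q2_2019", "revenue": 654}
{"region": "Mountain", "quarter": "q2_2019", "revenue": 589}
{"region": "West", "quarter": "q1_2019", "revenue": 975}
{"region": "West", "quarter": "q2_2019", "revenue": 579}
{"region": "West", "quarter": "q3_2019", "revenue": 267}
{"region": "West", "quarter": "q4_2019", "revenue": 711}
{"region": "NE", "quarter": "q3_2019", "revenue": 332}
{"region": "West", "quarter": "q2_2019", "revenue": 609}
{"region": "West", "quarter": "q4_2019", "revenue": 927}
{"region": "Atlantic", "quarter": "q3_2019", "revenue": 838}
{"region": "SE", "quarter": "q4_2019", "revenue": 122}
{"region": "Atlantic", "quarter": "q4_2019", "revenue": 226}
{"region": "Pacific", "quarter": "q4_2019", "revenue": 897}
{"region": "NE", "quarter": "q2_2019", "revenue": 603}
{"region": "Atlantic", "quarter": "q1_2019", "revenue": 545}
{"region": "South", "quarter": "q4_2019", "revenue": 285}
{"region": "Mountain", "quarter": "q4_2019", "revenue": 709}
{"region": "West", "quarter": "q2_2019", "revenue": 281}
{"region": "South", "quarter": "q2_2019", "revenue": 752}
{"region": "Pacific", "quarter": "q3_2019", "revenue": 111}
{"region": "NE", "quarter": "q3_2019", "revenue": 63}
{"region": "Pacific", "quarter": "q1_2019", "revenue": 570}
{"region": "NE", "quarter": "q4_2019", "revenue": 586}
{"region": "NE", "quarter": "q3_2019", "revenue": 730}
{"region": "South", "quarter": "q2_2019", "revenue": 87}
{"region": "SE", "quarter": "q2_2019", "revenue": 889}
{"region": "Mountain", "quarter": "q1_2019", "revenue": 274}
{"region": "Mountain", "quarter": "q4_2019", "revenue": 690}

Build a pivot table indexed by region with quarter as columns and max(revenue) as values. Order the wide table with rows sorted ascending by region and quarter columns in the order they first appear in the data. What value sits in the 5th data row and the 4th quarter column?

396

With rows sorted ascending by region, row 5 is region=SE. quarter columns in first-appearance order: q2_2019, q4_2019, q3_2019, q1_2019; column 4 is q1_2019.
Long rows with region=SE, quarter=q1_2019: max(396, 375, 260) = 396.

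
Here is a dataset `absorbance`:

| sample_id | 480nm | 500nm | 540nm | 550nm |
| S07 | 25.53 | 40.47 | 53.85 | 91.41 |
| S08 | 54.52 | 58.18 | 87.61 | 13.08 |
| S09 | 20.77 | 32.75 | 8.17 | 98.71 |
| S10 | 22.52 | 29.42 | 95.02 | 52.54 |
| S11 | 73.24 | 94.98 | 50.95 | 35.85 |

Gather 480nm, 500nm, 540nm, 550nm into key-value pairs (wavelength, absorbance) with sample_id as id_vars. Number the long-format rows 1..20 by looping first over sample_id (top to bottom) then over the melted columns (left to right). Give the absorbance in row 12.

98.71

20 rows total (5 × 4). Row 12: index ⌊(12-1)/4⌋ = 2 into sample_id → S09; (12-1) mod 4 = 3 into the melted columns → 550nm.
So row 12 is (S09, 550nm, 98.71); absorbance = 98.71.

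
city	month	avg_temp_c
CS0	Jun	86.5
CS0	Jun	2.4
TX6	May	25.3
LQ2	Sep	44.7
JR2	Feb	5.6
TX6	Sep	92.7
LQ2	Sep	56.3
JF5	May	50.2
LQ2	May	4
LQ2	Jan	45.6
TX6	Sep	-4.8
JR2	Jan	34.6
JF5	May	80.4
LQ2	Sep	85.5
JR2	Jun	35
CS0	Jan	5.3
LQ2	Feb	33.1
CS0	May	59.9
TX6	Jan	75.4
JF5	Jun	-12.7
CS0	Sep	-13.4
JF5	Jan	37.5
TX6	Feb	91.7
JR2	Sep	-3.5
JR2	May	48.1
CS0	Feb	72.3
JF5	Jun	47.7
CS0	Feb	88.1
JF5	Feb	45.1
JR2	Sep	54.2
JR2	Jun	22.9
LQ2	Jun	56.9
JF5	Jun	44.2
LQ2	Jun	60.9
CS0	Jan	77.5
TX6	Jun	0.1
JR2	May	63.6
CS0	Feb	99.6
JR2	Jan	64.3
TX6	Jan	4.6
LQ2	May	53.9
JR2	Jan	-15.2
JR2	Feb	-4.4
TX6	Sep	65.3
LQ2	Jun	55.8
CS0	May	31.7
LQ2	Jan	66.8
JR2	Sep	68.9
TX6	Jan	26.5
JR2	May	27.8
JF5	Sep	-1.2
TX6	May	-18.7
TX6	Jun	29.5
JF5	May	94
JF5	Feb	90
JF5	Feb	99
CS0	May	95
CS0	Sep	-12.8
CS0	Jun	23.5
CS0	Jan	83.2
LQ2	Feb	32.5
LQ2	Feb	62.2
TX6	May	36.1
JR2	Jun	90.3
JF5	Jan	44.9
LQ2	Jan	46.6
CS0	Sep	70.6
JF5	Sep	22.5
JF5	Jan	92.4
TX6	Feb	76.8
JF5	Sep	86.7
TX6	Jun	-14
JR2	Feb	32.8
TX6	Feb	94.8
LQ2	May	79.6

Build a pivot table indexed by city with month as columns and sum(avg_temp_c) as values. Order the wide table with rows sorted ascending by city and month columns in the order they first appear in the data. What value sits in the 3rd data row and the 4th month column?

With rows sorted ascending by city, row 3 is city=JR2. month columns in first-appearance order: Jun, May, Sep, Feb, Jan; column 4 is Feb.
Long rows with city=JR2, month=Feb: 5.6 + -4.4 + 32.8 = 34.

34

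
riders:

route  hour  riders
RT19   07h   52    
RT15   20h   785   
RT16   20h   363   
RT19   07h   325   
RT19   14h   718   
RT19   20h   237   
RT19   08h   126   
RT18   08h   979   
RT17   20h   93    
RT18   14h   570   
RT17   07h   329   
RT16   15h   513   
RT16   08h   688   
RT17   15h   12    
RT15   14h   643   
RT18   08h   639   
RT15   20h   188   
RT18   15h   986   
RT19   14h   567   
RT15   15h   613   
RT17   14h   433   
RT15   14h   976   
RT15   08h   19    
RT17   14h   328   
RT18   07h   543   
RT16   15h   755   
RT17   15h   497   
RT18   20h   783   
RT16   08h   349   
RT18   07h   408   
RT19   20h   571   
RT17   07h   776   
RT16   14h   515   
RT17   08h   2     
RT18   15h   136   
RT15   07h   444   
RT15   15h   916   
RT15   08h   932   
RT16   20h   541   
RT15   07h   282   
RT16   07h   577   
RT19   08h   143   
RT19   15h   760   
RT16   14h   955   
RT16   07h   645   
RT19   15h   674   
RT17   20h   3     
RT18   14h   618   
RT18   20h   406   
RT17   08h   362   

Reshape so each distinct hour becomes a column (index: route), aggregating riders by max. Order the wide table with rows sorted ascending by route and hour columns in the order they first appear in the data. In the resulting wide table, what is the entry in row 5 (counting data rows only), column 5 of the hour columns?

With rows sorted ascending by route, row 5 is route=RT19. hour columns in first-appearance order: 07h, 20h, 14h, 08h, 15h; column 5 is 15h.
Long rows with route=RT19, hour=15h: max(760, 674) = 760.

760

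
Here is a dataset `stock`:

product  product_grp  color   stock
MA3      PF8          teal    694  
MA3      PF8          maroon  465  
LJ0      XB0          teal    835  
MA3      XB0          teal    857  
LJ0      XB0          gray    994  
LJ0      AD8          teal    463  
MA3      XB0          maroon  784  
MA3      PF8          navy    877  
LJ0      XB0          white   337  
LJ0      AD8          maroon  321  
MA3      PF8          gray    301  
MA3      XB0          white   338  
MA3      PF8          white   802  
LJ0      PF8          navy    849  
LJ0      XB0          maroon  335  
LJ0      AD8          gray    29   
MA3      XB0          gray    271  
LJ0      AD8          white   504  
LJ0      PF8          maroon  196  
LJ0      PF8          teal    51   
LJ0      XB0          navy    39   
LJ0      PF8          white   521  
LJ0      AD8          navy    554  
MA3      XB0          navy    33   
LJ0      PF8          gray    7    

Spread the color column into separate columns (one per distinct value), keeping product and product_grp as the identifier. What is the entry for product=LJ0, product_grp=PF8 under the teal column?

Wide layout: rows indexed by product and product_grp, columns are the 5 distinct color values (teal, maroon, gray, navy, white).
Cell (product=LJ0, product_grp=PF8, color=teal) draws from the long row where product=LJ0, product_grp=PF8 and color=teal, which has stock=51.

51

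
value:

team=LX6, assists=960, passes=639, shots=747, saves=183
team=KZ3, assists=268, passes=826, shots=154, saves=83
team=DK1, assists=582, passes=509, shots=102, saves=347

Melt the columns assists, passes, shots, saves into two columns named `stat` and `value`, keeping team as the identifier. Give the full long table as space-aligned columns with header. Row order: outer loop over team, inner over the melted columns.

team  stat     value
LX6   assists  960  
LX6   passes   639  
LX6   shots    747  
LX6   saves    183  
KZ3   assists  268  
KZ3   passes   826  
KZ3   shots    154  
KZ3   saves    83   
DK1   assists  582  
DK1   passes   509  
DK1   shots    102  
DK1   saves    347  

Each (team, column) pair becomes one row: 3 × 4 = 12 rows.
For example, (LX6, assists) → value=960.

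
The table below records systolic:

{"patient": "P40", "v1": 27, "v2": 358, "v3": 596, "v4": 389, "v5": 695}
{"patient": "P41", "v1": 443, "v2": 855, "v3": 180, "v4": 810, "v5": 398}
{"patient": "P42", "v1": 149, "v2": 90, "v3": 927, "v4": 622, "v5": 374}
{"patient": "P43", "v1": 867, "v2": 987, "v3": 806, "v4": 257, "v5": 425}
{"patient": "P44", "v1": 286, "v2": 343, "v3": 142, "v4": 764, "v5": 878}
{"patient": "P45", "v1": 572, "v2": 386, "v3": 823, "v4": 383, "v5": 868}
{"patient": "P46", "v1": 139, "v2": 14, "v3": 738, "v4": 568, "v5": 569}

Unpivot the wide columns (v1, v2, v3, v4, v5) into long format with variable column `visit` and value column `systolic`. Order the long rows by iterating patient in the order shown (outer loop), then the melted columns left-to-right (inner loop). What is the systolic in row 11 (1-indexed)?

35 rows total (7 × 5). Row 11: index ⌊(11-1)/5⌋ = 2 into patient → P42; (11-1) mod 5 = 0 into the melted columns → v1.
So row 11 is (P42, v1, 149); systolic = 149.

149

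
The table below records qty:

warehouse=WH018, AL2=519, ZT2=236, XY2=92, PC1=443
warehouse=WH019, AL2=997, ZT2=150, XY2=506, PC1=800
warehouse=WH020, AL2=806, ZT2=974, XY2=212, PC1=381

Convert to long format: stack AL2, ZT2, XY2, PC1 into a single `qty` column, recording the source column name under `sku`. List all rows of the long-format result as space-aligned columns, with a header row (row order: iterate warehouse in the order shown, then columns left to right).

warehouse  sku  qty
WH018      AL2  519
WH018      ZT2  236
WH018      XY2  92 
WH018      PC1  443
WH019      AL2  997
WH019      ZT2  150
WH019      XY2  506
WH019      PC1  800
WH020      AL2  806
WH020      ZT2  974
WH020      XY2  212
WH020      PC1  381

Each (warehouse, column) pair becomes one row: 3 × 4 = 12 rows.
For example, (WH018, AL2) → qty=519.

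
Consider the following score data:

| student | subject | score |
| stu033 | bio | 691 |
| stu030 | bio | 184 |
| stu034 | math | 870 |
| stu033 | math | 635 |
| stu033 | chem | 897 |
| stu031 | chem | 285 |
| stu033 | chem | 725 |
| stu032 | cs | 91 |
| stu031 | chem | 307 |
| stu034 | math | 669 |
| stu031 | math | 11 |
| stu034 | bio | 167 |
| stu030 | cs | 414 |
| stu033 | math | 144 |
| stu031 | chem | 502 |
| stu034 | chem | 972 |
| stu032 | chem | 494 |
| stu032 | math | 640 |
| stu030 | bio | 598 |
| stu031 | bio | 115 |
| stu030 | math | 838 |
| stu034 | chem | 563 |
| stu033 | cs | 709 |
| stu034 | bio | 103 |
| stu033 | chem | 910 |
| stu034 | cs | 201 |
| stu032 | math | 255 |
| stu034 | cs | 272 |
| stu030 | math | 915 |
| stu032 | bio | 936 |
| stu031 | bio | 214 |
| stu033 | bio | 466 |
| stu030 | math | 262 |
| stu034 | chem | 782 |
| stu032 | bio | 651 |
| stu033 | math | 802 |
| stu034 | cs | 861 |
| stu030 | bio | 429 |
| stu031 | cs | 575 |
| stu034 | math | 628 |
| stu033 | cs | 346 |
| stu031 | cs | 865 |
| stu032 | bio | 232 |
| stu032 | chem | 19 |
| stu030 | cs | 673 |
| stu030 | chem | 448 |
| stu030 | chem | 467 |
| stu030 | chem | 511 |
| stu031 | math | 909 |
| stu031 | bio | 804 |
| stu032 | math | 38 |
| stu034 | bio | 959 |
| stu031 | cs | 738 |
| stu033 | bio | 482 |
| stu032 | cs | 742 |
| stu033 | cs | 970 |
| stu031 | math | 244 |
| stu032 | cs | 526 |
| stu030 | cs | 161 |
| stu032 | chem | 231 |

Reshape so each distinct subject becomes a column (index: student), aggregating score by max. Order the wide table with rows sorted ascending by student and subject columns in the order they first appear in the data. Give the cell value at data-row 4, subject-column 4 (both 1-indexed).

With rows sorted ascending by student, row 4 is student=stu033. subject columns in first-appearance order: bio, math, chem, cs; column 4 is cs.
Long rows with student=stu033, subject=cs: max(709, 346, 970) = 970.

970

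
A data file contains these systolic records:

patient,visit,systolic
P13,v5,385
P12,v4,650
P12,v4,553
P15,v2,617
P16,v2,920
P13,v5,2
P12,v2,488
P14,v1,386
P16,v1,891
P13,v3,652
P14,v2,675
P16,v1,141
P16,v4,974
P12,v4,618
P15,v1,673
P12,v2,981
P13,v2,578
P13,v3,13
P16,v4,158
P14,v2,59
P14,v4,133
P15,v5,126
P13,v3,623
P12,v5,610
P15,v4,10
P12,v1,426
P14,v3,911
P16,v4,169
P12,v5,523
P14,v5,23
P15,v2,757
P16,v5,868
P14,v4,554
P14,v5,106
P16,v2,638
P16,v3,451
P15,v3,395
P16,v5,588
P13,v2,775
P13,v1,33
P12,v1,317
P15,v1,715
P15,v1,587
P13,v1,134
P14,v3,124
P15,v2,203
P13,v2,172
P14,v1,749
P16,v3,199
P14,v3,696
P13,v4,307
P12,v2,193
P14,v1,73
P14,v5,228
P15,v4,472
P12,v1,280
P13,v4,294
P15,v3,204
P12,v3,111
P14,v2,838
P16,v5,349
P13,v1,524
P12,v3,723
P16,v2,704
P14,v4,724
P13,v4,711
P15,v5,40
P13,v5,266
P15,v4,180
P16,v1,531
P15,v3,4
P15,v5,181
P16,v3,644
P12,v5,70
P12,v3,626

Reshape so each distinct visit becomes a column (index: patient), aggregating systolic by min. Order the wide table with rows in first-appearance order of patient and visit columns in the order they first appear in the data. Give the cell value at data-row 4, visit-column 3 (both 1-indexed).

638

With rows in first-appearance order of patient, row 4 is patient=P16. visit columns in first-appearance order: v5, v4, v2, v1, v3; column 3 is v2.
Long rows with patient=P16, visit=v2: min(920, 638, 704) = 638.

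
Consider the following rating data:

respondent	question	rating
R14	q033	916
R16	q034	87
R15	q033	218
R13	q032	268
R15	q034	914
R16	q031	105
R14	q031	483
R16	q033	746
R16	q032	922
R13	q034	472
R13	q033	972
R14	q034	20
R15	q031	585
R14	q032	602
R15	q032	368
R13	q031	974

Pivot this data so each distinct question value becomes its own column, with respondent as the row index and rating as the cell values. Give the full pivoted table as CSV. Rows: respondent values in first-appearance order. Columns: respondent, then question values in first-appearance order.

respondent,q033,q034,q032,q031
R14,916,20,602,483
R16,746,87,922,105
R15,218,914,368,585
R13,972,472,268,974

Columns: respondent plus the 4 distinct question values (q033, q034, q032, q031).
For example, row R14 column q033 takes rating=916 from the long row (R14, q033).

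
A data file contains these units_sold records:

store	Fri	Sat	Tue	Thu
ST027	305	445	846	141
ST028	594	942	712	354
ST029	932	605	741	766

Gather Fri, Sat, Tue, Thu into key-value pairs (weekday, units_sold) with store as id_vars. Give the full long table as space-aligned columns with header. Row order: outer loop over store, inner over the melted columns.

Each (store, column) pair becomes one row: 3 × 4 = 12 rows.
For example, (ST027, Fri) → units_sold=305.

store  weekday  units_sold
ST027  Fri      305       
ST027  Sat      445       
ST027  Tue      846       
ST027  Thu      141       
ST028  Fri      594       
ST028  Sat      942       
ST028  Tue      712       
ST028  Thu      354       
ST029  Fri      932       
ST029  Sat      605       
ST029  Tue      741       
ST029  Thu      766       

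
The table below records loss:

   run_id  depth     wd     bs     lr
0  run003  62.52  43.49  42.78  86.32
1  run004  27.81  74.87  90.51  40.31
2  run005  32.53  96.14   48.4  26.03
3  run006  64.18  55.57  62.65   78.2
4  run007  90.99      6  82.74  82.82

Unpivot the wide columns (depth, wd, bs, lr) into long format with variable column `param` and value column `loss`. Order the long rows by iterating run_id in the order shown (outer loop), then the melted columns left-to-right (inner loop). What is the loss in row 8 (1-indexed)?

20 rows total (5 × 4). Row 8: index ⌊(8-1)/4⌋ = 1 into run_id → run004; (8-1) mod 4 = 3 into the melted columns → lr.
So row 8 is (run004, lr, 40.31); loss = 40.31.

40.31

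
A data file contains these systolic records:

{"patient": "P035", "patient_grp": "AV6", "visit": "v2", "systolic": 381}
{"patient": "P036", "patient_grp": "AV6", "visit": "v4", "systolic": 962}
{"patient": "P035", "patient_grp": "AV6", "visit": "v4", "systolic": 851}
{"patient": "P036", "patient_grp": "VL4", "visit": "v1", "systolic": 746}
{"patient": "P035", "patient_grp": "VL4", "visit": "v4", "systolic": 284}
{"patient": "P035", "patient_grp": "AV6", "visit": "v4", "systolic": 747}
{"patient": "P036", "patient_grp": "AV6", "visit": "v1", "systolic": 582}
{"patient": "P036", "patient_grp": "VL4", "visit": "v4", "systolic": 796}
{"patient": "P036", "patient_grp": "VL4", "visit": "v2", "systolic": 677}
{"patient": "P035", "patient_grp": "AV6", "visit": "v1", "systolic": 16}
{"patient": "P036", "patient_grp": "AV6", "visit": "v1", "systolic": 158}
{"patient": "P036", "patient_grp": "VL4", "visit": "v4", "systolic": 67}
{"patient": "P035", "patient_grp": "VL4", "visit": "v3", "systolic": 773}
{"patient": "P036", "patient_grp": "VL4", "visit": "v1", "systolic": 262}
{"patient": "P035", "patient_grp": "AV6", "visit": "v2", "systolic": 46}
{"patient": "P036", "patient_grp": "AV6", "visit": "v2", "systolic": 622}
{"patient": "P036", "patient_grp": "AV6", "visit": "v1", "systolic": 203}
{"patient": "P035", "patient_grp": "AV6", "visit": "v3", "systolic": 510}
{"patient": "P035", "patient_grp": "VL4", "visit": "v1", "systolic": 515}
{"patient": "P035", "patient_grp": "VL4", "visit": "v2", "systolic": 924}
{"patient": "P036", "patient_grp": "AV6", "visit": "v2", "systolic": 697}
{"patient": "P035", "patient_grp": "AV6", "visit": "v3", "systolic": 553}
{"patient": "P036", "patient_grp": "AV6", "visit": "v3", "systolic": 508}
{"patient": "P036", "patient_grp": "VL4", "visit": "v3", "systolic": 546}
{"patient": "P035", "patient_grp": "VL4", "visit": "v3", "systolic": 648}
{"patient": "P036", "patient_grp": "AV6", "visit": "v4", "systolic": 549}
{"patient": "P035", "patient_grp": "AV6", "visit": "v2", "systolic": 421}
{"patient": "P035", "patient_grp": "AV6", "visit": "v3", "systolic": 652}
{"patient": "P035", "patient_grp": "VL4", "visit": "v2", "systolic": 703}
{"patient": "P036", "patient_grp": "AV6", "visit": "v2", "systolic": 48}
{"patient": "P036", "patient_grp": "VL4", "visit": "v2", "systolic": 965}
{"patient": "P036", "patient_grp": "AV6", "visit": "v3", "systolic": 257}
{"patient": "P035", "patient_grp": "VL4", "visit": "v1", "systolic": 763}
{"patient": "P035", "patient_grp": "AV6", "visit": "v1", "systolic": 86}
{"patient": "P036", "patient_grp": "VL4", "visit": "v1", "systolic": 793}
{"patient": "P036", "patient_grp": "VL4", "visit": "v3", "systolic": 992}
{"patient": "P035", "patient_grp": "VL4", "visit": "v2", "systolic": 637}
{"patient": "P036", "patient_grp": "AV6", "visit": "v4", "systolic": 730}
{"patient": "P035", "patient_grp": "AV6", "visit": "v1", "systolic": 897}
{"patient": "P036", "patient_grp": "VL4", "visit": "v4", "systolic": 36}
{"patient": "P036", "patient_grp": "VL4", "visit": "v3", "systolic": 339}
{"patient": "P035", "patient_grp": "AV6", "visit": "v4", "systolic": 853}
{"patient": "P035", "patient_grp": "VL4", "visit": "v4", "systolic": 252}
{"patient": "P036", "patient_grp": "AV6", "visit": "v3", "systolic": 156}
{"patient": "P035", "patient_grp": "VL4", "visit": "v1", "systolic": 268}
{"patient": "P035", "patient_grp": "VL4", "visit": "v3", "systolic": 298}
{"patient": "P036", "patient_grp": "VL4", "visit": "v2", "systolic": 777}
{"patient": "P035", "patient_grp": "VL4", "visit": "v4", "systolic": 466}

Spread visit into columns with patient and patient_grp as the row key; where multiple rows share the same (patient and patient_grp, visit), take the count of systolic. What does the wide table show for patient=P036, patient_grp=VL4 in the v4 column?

3

Rows with patient=P036, patient_grp=VL4 and visit=v4: systolic values are 796, 67, 36.
3 rows match — count = 3.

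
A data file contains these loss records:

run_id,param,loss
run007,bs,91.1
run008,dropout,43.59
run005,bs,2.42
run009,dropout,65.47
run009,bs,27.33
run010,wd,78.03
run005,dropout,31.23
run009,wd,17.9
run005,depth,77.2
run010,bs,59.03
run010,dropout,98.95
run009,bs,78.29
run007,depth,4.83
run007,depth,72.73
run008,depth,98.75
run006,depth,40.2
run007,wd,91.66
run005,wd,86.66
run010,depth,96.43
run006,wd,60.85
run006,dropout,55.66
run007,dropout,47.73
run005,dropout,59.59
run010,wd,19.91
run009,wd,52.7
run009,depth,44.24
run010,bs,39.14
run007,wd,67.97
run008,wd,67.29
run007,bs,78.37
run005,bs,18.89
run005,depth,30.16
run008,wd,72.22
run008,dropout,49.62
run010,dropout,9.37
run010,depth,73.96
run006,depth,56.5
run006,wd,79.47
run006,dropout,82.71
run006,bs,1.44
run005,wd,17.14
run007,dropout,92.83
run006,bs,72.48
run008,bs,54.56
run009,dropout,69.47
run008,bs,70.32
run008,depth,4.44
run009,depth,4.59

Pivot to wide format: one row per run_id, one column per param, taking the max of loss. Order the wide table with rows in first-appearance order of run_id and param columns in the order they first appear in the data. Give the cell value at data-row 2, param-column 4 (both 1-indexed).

With rows in first-appearance order of run_id, row 2 is run_id=run008. param columns in first-appearance order: bs, dropout, wd, depth; column 4 is depth.
Long rows with run_id=run008, param=depth: max(98.75, 4.44) = 98.75.

98.75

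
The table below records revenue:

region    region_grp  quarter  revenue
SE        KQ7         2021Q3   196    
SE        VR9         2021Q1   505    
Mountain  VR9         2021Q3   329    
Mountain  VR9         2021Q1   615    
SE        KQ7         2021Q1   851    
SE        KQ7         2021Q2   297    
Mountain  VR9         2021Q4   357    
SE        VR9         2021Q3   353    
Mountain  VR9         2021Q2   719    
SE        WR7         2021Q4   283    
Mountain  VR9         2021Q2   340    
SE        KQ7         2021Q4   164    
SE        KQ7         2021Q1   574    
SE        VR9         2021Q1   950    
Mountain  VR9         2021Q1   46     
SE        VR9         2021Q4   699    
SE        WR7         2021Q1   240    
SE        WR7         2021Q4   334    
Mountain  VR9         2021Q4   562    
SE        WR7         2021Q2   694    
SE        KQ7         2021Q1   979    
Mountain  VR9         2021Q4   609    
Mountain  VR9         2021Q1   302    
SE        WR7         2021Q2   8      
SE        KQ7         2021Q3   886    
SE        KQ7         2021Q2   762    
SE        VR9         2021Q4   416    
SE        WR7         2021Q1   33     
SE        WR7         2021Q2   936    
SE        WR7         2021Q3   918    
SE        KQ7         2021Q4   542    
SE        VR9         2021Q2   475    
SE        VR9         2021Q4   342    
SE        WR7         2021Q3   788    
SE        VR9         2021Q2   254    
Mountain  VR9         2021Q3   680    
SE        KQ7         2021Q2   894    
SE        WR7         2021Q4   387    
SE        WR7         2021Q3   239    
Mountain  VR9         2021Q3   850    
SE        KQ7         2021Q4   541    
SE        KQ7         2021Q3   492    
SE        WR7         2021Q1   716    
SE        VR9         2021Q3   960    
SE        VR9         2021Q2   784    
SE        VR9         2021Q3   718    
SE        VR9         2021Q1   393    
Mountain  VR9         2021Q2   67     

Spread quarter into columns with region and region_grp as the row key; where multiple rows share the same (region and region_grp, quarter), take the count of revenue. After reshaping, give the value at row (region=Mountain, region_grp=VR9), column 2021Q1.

3

Rows with region=Mountain, region_grp=VR9 and quarter=2021Q1: revenue values are 615, 46, 302.
3 rows match — count = 3.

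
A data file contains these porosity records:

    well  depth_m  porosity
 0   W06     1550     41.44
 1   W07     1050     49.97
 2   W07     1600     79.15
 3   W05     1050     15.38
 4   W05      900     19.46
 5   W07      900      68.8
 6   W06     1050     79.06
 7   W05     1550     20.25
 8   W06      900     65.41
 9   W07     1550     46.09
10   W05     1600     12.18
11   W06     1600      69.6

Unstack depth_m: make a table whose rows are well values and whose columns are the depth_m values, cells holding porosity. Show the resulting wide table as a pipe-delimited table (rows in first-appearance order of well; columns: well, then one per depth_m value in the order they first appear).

Columns: well plus the 4 distinct depth_m values (1550, 1050, 1600, 900).
For example, row W06 column 1550 takes porosity=41.44 from the long row (W06, 1550).

| well | 1550 | 1050 | 1600 | 900 |
| W06 | 41.44 | 79.06 | 69.6 | 65.41 |
| W07 | 46.09 | 49.97 | 79.15 | 68.8 |
| W05 | 20.25 | 15.38 | 12.18 | 19.46 |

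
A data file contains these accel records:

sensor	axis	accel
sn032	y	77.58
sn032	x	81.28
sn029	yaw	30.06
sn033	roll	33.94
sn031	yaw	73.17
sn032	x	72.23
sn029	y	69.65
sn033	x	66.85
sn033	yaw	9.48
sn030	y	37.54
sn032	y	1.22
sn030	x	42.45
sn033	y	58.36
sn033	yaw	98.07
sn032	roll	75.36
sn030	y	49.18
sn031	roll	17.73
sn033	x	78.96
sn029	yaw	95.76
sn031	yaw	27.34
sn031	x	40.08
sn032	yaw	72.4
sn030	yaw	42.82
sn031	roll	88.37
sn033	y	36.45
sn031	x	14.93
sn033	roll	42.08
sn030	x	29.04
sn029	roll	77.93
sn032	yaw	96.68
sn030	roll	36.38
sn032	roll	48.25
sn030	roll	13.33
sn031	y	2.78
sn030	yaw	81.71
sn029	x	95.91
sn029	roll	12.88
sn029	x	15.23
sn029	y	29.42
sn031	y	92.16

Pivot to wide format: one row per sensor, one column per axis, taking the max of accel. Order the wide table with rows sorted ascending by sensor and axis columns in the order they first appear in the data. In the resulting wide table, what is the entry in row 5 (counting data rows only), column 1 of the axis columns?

58.36

With rows sorted ascending by sensor, row 5 is sensor=sn033. axis columns in first-appearance order: y, x, yaw, roll; column 1 is y.
Long rows with sensor=sn033, axis=y: max(58.36, 36.45) = 58.36.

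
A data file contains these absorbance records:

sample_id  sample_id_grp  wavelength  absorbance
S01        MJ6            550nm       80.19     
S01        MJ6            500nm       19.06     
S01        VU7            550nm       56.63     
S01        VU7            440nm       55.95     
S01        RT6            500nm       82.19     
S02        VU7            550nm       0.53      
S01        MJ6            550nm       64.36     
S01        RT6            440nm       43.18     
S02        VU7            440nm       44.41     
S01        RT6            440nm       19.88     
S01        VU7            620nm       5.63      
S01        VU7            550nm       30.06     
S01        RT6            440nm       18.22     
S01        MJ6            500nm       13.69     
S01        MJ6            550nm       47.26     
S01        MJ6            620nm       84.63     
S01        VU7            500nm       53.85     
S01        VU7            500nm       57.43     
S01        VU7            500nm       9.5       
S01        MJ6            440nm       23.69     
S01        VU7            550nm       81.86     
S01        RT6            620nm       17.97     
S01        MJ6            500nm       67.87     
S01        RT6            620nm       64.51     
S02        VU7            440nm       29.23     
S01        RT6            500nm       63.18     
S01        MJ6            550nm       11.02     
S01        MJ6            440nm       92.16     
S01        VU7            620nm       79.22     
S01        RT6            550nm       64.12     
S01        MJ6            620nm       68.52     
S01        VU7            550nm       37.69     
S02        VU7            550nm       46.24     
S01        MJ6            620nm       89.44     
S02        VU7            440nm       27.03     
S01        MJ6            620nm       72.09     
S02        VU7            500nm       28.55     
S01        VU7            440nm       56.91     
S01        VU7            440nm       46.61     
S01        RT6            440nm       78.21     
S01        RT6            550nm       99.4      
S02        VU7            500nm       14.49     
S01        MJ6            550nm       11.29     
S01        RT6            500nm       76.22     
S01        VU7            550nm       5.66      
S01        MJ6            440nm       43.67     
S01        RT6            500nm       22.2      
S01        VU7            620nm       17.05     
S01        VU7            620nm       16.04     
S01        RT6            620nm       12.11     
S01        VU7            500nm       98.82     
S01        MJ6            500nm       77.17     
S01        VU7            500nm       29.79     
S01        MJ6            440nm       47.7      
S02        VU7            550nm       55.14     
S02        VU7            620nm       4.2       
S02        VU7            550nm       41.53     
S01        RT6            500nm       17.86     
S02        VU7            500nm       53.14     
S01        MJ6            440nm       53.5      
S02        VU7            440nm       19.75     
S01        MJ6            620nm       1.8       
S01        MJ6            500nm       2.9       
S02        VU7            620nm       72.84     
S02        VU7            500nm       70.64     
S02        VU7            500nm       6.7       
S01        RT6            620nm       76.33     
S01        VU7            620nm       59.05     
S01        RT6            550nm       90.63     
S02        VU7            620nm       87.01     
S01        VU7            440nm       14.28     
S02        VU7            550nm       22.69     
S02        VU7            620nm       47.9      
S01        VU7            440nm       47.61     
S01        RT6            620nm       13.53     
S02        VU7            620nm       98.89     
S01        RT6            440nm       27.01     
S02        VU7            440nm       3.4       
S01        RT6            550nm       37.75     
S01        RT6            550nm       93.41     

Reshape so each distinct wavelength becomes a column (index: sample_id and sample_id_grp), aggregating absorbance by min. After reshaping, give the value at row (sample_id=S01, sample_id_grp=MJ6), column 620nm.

Rows with sample_id=S01, sample_id_grp=MJ6 and wavelength=620nm: absorbance values are 84.63, 68.52, 89.44, 72.09, 1.8.
min(84.63, 68.52, 89.44, 72.09, 1.8) = 1.8.

1.8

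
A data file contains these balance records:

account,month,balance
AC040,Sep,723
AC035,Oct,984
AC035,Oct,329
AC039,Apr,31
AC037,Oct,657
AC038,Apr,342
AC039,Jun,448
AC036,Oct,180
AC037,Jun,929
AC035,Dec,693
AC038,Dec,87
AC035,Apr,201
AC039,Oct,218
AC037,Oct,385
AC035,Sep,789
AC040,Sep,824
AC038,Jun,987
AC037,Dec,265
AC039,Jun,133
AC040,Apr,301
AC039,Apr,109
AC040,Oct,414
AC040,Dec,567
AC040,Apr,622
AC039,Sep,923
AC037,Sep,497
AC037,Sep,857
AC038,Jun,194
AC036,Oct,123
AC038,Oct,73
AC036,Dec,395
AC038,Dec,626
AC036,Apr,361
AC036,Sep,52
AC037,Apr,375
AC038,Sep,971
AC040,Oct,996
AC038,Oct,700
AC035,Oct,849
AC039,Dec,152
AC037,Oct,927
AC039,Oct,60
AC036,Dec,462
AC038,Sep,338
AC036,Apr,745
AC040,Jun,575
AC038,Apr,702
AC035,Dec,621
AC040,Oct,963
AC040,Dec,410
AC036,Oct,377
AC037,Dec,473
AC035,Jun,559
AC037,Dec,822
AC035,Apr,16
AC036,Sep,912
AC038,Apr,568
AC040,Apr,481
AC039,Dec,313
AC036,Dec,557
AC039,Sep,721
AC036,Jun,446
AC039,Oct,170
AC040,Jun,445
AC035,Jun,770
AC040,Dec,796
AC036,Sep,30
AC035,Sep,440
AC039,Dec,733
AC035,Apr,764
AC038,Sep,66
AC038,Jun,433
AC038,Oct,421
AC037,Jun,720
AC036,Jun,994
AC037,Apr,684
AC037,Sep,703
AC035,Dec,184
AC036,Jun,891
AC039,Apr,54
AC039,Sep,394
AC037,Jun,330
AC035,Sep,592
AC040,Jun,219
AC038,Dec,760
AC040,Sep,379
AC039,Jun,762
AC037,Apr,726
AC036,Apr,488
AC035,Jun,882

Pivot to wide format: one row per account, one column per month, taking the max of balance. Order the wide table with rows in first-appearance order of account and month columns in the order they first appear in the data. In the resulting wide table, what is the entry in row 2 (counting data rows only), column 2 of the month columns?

984

With rows in first-appearance order of account, row 2 is account=AC035. month columns in first-appearance order: Sep, Oct, Apr, Jun, Dec; column 2 is Oct.
Long rows with account=AC035, month=Oct: max(984, 329, 849) = 984.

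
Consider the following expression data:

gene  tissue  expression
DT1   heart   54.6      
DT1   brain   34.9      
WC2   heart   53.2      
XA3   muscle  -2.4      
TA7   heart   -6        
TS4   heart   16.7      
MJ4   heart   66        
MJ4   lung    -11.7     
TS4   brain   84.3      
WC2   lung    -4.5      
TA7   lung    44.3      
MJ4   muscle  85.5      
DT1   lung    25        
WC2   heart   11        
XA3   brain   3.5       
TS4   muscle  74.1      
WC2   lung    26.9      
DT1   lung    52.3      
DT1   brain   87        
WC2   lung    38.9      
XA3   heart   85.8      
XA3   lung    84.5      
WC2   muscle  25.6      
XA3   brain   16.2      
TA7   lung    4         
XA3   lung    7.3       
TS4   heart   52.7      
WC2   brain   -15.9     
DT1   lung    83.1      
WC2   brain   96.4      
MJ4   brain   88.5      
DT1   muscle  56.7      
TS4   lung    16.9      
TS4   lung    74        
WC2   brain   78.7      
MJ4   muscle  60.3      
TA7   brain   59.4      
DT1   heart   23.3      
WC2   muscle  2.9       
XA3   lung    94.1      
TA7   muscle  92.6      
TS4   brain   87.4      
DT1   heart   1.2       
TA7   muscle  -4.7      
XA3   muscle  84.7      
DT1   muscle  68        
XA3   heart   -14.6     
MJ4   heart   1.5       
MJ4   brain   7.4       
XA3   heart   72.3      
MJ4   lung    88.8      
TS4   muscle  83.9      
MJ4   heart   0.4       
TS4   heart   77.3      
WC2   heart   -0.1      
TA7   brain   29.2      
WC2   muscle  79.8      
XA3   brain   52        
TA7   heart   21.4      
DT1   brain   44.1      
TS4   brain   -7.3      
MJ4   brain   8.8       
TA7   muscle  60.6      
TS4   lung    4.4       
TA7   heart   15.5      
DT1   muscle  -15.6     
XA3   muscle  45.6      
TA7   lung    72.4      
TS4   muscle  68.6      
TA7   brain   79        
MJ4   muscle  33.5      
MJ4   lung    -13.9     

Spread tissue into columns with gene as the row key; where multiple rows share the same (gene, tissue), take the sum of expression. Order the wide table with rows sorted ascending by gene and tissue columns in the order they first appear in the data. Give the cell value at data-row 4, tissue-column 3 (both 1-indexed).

With rows sorted ascending by gene, row 4 is gene=TS4. tissue columns in first-appearance order: heart, brain, muscle, lung; column 3 is muscle.
Long rows with gene=TS4, tissue=muscle: 74.1 + 83.9 + 68.6 = 226.6.

226.6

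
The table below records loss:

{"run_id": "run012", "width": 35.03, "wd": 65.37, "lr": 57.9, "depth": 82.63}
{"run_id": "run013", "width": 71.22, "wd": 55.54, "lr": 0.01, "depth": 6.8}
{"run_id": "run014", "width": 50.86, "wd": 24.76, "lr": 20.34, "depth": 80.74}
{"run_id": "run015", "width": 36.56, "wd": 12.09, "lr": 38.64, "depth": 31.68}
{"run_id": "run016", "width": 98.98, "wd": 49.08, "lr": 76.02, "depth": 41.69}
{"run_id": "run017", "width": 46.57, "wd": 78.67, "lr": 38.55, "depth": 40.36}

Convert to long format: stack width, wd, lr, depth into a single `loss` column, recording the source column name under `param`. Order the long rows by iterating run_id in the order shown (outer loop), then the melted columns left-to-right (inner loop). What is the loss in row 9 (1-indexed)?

24 rows total (6 × 4). Row 9: index ⌊(9-1)/4⌋ = 2 into run_id → run014; (9-1) mod 4 = 0 into the melted columns → width.
So row 9 is (run014, width, 50.86); loss = 50.86.

50.86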